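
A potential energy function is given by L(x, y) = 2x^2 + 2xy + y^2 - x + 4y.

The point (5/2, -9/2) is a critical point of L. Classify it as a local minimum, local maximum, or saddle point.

local minimum

The Hessian of L is constant: H = [[4, 2], [2, 2]].
det(H) = 4·2 − 2² = 4.
det(H) > 0 and tr(H) = 6 > 0, so H is positive definite and the point is a local minimum.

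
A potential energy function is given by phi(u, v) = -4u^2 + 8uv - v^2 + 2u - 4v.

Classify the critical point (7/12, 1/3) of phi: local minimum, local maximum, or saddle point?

The Hessian of phi is constant: H = [[-8, 8], [8, -2]].
det(H) = (-8)·(-2) − 8² = -48.
Since det(H) < 0, H is indefinite and the critical point is a saddle point.

saddle point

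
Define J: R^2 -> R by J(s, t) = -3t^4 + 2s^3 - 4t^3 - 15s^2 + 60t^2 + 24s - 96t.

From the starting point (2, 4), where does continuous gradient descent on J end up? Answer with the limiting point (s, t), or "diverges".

J is separable, so gradient descent decouples: s follows -∂J/∂s, t follows -∂J/∂t.
∂J/∂s = 6(s - 4)(s - 1); at s=2 this is -12, so s increases.
∂J/∂t = -12(t - 2)(t - 1)(t + 4); at t=4 this is -576, so t increases.
The t-coordinate has no critical point in that direction and runs off to infinity.

diverges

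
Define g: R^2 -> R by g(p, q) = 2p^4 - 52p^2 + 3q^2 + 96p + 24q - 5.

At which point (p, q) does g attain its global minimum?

(-4, -4)

g(p,q) separates as A(p) + B(q) − 5, so its minimum is min A + min B − 5.
A'(p) = 8(p - 3)(p - 1)(p + 4) vanishes at p ∈ {-4, 1, 3}; B'(q) = 6q + 24 vanishes at q ∈ {-4}.
Local minima of A (where A''>0): A(-4)=-704, A(3)=-18. Local minima of B: B(-4)=-48.
So the global minimum of g is A(-4) + B(-4) − 5 = -704 − 48 − 5 = -757, attained at (-4, -4).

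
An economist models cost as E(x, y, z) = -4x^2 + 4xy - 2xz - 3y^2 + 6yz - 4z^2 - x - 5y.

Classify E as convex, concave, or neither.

E is quadratic, so its Hessian is the constant matrix H = [[-8, 4, -2], [4, -6, 6], [-2, 6, -8]].
Leading principal minors: -8, 32, -40.
Signs alternate −, +, − ⇒ H ≺ 0 ⇒ concave.

concave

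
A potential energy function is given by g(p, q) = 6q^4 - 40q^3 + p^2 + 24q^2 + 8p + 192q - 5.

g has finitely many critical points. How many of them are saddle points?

g separates as a function of p plus a function of q, so ∇g=0 decouples.
∂g/∂p = 2(p + 4) = 0 at p ∈ {-4}; ∂g/∂q = 24(q - 4)(q - 2)(q + 1) = 0 at q ∈ {-1, 2, 4}.
The Hessian is diagonal: diag(g_pp, g_qq). Second derivatives: g_pp(-4)=2; g_qq(-1)=360, g_qq(2)=-144, g_qq(4)=240.
Saddle points occur where the two diagonal entries have opposite signs: (-4, 2). Count: 1.

1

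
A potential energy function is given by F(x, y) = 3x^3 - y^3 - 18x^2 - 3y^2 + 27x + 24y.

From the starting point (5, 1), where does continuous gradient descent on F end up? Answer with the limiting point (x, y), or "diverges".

F is separable, so gradient descent decouples: x follows -∂F/∂x, y follows -∂F/∂y.
∂F/∂x = 9(x - 3)(x - 1); at x=5 this is 72, so x decreases.
∂F/∂y = -3(y - 2)(y + 4); at y=1 this is 15, so y decreases.
x converges to its nearest critical value 3 (a local min of the x-part); y converges to -4. The iterate converges to (3, -4).

(3, -4)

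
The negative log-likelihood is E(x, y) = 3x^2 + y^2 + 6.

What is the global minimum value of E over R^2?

6

E(x,y) separates as P(x) + Q(y) + 6, so its minimum is min P + min Q + 6.
P'(x) = 6x vanishes at x ∈ {0}; Q'(y) = 2y vanishes at y ∈ {0}.
Local minima of P (where P''>0): P(0)=0. Local minima of Q: Q(0)=0.
So the global minimum of E is P(0) + Q(0) + 6 = 0 + 0 + 6 = 6, attained at (0, 0).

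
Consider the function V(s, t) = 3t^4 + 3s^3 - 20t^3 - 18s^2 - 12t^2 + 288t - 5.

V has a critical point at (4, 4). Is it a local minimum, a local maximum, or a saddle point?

local minimum

The mixed partial ∂²V/∂s∂t is 0, so the Hessian at any point is diag(V_ss, V_tt) = diag(18(s - 2), 12(3t^2 - 10t - 2)).
At (4, 4): H = diag(36, 72).
Both eigenvalues are positive, so H is positive definite: a local minimum.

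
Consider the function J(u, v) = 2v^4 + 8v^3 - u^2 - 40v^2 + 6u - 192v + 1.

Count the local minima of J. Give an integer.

0

J separates as a function of u plus a function of v, so ∇J=0 decouples.
∂J/∂u = -2(u - 3) = 0 at u ∈ {3}; ∂J/∂v = 8(v - 3)(v + 2)(v + 4) = 0 at v ∈ {-4, -2, 3}.
The Hessian is diagonal: diag(J_uu, J_vv). Second derivatives: J_uu(3)=-2; J_vv(-4)=112, J_vv(-2)=-80, J_vv(3)=280.
Local minima occur where both diagonal entries positive: none. Count: 0.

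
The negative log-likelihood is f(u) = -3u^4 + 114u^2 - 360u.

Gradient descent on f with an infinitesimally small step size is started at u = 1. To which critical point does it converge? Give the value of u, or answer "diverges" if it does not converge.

f'(u) = -12(u - 3)(u - 2)(u + 5), so f'(1) = -144.
Gradient descent moves in the -f' direction, i.e. u is increasing.
The nearest critical point in that direction is u = 2, where f'' = 84 > 0 (a local minimum). The iterate converges there.

2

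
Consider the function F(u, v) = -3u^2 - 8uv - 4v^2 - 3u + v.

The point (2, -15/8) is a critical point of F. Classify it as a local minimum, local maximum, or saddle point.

The Hessian of F is constant: H = [[-6, -8], [-8, -8]].
det(H) = (-6)·(-8) − (-8)² = -16.
Since det(H) < 0, H is indefinite and the critical point is a saddle point.

saddle point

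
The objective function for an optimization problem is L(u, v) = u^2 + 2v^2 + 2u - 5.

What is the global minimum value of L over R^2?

-6

L(u,v) separates as P(u) + Q(v) − 5, so its minimum is min P + min Q − 5.
P'(u) = 2u + 2 vanishes at u ∈ {-1}; Q'(v) = 4v vanishes at v ∈ {0}.
Local minima of P (where P''>0): P(-1)=-1. Local minima of Q: Q(0)=0.
So the global minimum of L is P(-1) + Q(0) − 5 = -1 + 0 − 5 = -6, attained at (-1, 0).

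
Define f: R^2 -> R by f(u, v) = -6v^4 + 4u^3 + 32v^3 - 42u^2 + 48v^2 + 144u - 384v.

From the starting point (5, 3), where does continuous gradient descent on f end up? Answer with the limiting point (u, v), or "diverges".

f is separable, so gradient descent decouples: u follows -∂f/∂u, v follows -∂f/∂v.
∂f/∂u = 12(u - 4)(u - 3); at u=5 this is 24, so u decreases.
∂f/∂v = -24(v - 4)(v - 2)(v + 2); at v=3 this is 120, so v decreases.
u converges to its nearest critical value 4 (a local min of the u-part); v converges to 2. The iterate converges to (4, 2).

(4, 2)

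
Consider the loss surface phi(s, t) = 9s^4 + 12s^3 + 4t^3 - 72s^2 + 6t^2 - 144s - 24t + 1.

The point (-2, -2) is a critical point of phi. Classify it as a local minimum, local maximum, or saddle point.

The mixed partial ∂²phi/∂s∂t is 0, so the Hessian at any point is diag(phi_ss, phi_tt) = diag(36(3s^2 + 2s - 4), 12(2t + 1)).
At (-2, -2): H = diag(144, -36).
The eigenvalues have opposite signs, so H is indefinite: a saddle point.

saddle point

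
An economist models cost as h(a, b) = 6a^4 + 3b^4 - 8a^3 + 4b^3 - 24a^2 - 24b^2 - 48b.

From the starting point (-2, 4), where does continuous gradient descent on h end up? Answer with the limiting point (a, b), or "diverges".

h is separable, so gradient descent decouples: a follows -∂h/∂a, b follows -∂h/∂b.
∂h/∂a = 24a(a - 2)(a + 1); at a=-2 this is -192, so a increases.
∂h/∂b = 12(b - 2)(b + 1)(b + 2); at b=4 this is 720, so b decreases.
a converges to its nearest critical value -1 (a local min of the a-part); b converges to 2. The iterate converges to (-1, 2).

(-1, 2)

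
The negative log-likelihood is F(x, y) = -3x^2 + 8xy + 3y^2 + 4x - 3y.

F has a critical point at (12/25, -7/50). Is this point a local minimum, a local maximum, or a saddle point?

The Hessian of F is constant: H = [[-6, 8], [8, 6]].
det(H) = (-6)·6 − 8² = -100.
Since det(H) < 0, H is indefinite and the critical point is a saddle point.

saddle point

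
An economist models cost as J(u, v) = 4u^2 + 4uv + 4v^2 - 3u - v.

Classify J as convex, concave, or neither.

convex

J is quadratic, so its Hessian is the constant matrix H = [[8, 4], [4, 8]].
det(H) = 48, tr(H) = 16.
det(H) > 0 and tr(H) > 0, so H is positive definite everywhere: convex.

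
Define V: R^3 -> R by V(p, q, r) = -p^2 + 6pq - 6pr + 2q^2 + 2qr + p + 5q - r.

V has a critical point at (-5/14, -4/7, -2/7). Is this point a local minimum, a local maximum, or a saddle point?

saddle point

The Hessian is constant: H = [[-2, 6, -6], [6, 4, 2], [-6, 2, 0]].
Leading principal minors: Δ₁ = -2, Δ₂ = -44, Δ₃ = -280.
The minors fit neither the all-positive nor the alternating-sign pattern, so H is indefinite: a saddle point.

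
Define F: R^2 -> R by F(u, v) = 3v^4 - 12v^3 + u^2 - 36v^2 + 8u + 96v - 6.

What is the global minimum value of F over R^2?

-214

F(u,v) separates as P(u) + Q(v) − 6, so its minimum is min P + min Q − 6.
P'(u) = 2u + 8 vanishes at u ∈ {-4}; Q'(v) = 12(v - 4)(v - 1)(v + 2) vanishes at v ∈ {-2, 1, 4}.
Local minima of P (where P''>0): P(-4)=-16. Local minima of Q: Q(-2)=-192, Q(4)=-192.
So the global minimum of F is P(-4) + Q(-2) − 6 = -16 − 192 − 6 = -214, attained at (-4, -2).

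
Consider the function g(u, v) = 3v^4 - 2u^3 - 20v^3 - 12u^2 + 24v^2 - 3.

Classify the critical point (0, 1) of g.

The mixed partial ∂²g/∂u∂v is 0, so the Hessian at any point is diag(g_uu, g_vv) = diag(-12(u + 2), 12(3v^2 - 10v + 4)).
At (0, 1): H = diag(-24, -36).
Both eigenvalues are negative, so H is negative definite: a local maximum.

local maximum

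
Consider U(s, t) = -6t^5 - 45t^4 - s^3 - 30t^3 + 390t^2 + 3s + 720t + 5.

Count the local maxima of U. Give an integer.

U separates as a function of s plus a function of t, so ∇U=0 decouples.
∂U/∂s = -3(s - 1)(s + 1) = 0 at s ∈ {-1, 1}; ∂U/∂t = -30(t - 2)(t + 1)(t + 3)(t + 4) = 0 at t ∈ {-4, -3, -1, 2}.
The Hessian is diagonal: diag(U_ss, U_tt). Second derivatives: U_ss(-1)=6, U_ss(1)=-6; U_tt(-4)=540, U_tt(-3)=-300, U_tt(-1)=540, U_tt(2)=-2700.
Local maxima occur where both diagonal entries negative: (1, -3), (1, 2). Count: 2.

2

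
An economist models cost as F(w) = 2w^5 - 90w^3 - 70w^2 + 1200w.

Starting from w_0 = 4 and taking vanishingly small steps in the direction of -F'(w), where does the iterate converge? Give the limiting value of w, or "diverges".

5

F'(w) = 10(w - 5)(w - 2)(w + 3)(w + 4), so F'(4) = -1120.
Gradient descent moves in the -F' direction, i.e. w is increasing.
The nearest critical point in that direction is w = 5, where F'' = 2160 > 0 (a local minimum). The iterate converges there.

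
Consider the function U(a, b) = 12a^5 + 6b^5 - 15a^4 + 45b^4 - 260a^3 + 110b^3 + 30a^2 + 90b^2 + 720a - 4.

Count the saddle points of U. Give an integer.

8

U separates as a function of a plus a function of b, so ∇U=0 decouples.
∂U/∂a = 60(a - 4)(a - 1)(a + 1)(a + 3) = 0 at a ∈ {-3, -1, 1, 4}; ∂U/∂b = 30b(b + 1)(b + 2)(b + 3) = 0 at b ∈ {-3, -2, -1, 0}.
The Hessian is diagonal: diag(U_aa, U_bb). Second derivatives: U_aa(-3)=-3360, U_aa(-1)=1200, U_aa(1)=-1440, U_aa(4)=6300; U_bb(-3)=-180, U_bb(-2)=60, U_bb(-1)=-60, U_bb(0)=180.
Saddle points occur where the two diagonal entries have opposite signs: (-3, -2), (-3, 0), (-1, -3), (-1, -1), (1, -2), (1, 0), (4, -3), (4, -1). Count: 8.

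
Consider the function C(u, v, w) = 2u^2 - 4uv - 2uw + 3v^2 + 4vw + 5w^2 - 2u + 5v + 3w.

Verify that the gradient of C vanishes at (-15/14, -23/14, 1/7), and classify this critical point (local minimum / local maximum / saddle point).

∇C = (4u - 4v - 2w - 2, -4u + 6v + 4w + 5, -2u + 4v + 10w + 3); substituting (-15/14, -23/14, 1/7) gives ∇C = (0, 0, 0), so (-15/14, -23/14, 1/7) is indeed a critical point.
The Hessian is constant: H = [[4, -4, -2], [-4, 6, 4], [-2, 4, 10]].
Leading principal minors: Δ₁ = 4, Δ₂ = 8, Δ₃ = 56.
All leading minors are positive, so H is positive definite: a local minimum.

local minimum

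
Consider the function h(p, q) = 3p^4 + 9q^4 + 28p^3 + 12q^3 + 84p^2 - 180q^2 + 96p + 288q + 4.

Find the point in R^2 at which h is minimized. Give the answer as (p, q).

(-4, -4)

h(p,q) separates as A(p) + B(q) + 4, so its minimum is min A + min B + 4.
A'(p) = 12(p + 1)(p + 2)(p + 4) vanishes at p ∈ {-4, -2, -1}; B'(q) = 36(q - 2)(q - 1)(q + 4) vanishes at q ∈ {-4, 1, 2}.
Local minima of A (where A''>0): A(-4)=-64, A(-1)=-37. Local minima of B: B(-4)=-2496, B(2)=96.
So the global minimum of h is A(-4) + B(-4) + 4 = -64 − 2496 + 4 = -2556, attained at (-4, -4).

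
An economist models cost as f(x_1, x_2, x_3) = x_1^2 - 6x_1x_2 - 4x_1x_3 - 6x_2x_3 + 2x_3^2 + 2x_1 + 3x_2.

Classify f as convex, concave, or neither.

neither

f is quadratic, so its Hessian is the constant matrix H = [[2, -6, -4], [-6, 0, -6], [-4, -6, 4]].
Leading principal minors: 2, -36, -504.
Neither pattern holds ⇒ H is indefinite ⇒ neither convex nor concave.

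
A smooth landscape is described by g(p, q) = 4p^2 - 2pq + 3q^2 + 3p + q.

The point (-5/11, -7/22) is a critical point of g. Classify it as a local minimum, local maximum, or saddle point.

local minimum

The Hessian of g is constant: H = [[8, -2], [-2, 6]].
det(H) = 8·6 − (-2)² = 44.
det(H) > 0 and tr(H) = 14 > 0, so H is positive definite and the point is a local minimum.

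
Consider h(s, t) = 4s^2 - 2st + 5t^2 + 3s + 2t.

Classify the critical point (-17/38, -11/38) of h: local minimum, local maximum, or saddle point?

The Hessian of h is constant: H = [[8, -2], [-2, 10]].
det(H) = 8·10 − (-2)² = 76.
det(H) > 0 and tr(H) = 18 > 0, so H is positive definite and the point is a local minimum.

local minimum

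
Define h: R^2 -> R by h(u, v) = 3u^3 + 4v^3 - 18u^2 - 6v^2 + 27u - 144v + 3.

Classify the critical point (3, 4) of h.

local minimum

The mixed partial ∂²h/∂u∂v is 0, so the Hessian at any point is diag(h_uu, h_vv) = diag(18(u - 2), 12(2v - 1)).
At (3, 4): H = diag(18, 84).
Both eigenvalues are positive, so H is positive definite: a local minimum.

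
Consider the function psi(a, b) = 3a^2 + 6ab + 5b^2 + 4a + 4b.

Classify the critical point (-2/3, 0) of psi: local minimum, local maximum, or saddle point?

local minimum

The Hessian of psi is constant: H = [[6, 6], [6, 10]].
det(H) = 6·10 − 6² = 24.
det(H) > 0 and tr(H) = 16 > 0, so H is positive definite and the point is a local minimum.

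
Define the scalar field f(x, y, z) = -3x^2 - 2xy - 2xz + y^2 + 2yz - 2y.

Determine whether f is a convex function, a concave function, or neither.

neither

f is quadratic, so its Hessian is the constant matrix H = [[-6, -2, -2], [-2, 2, 2], [-2, 2, 0]].
Leading principal minors: -6, -16, 32.
Neither pattern holds ⇒ H is indefinite ⇒ neither convex nor concave.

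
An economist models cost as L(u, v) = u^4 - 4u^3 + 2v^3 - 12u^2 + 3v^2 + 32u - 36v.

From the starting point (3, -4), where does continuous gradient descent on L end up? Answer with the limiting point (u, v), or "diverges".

diverges

L is separable, so gradient descent decouples: u follows -∂L/∂u, v follows -∂L/∂v.
∂L/∂u = 4(u - 4)(u - 1)(u + 2); at u=3 this is -40, so u increases.
∂L/∂v = 6(v - 2)(v + 3); at v=-4 this is 36, so v decreases.
The v-coordinate has no critical point in that direction and runs off to infinity.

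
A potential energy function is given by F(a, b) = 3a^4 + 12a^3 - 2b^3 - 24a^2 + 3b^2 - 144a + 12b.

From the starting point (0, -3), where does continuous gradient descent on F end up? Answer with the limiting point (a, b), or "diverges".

F is separable, so gradient descent decouples: a follows -∂F/∂a, b follows -∂F/∂b.
∂F/∂a = 12(a - 2)(a + 2)(a + 3); at a=0 this is -144, so a increases.
∂F/∂b = -6(b - 2)(b + 1); at b=-3 this is -60, so b increases.
a converges to its nearest critical value 2 (a local min of the a-part); b converges to -1. The iterate converges to (2, -1).

(2, -1)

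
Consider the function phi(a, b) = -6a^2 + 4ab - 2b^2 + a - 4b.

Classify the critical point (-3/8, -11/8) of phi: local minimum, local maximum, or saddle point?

The Hessian of phi is constant: H = [[-12, 4], [4, -4]].
det(H) = (-12)·(-4) − 4² = 32.
det(H) > 0 and tr(H) = -16 < 0, so H is negative definite and the point is a local maximum.

local maximum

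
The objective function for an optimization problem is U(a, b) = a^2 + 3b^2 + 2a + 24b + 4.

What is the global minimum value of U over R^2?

-45

U(a,b) separates as P(a) + Q(b) + 4, so its minimum is min P + min Q + 4.
P'(a) = 2a + 2 vanishes at a ∈ {-1}; Q'(b) = 6b + 24 vanishes at b ∈ {-4}.
Local minima of P (where P''>0): P(-1)=-1. Local minima of Q: Q(-4)=-48.
So the global minimum of U is P(-1) + Q(-4) + 4 = -1 − 48 + 4 = -45, attained at (-1, -4).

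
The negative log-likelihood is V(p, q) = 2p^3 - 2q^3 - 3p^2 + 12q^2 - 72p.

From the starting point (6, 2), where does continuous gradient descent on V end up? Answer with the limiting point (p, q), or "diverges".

(4, 0)

V is separable, so gradient descent decouples: p follows -∂V/∂p, q follows -∂V/∂q.
∂V/∂p = 6(p - 4)(p + 3); at p=6 this is 108, so p decreases.
∂V/∂q = -6q(q - 4); at q=2 this is 24, so q decreases.
p converges to its nearest critical value 4 (a local min of the p-part); q converges to 0. The iterate converges to (4, 0).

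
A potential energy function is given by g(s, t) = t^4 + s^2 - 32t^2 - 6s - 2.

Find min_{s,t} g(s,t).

-267

g(s,t) separates as P(s) + Q(t) − 2, so its minimum is min P + min Q − 2.
P'(s) = 2s - 6 vanishes at s ∈ {3}; Q'(t) = 4t(t - 4)(t + 4) vanishes at t ∈ {-4, 0, 4}.
Local minima of P (where P''>0): P(3)=-9. Local minima of Q: Q(-4)=-256, Q(4)=-256.
So the global minimum of g is P(3) + Q(-4) − 2 = -9 − 256 − 2 = -267, attained at (3, -4).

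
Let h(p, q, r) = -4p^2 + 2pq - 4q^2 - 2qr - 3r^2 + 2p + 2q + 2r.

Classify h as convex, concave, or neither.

concave

h is quadratic, so its Hessian is the constant matrix H = [[-8, 2, 0], [2, -8, -2], [0, -2, -6]].
Leading principal minors: -8, 60, -328.
Signs alternate −, +, − ⇒ H ≺ 0 ⇒ concave.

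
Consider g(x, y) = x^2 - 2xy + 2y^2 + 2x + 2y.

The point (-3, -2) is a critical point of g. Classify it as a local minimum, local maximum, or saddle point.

The Hessian of g is constant: H = [[2, -2], [-2, 4]].
det(H) = 2·4 − (-2)² = 4.
det(H) > 0 and tr(H) = 6 > 0, so H is positive definite and the point is a local minimum.

local minimum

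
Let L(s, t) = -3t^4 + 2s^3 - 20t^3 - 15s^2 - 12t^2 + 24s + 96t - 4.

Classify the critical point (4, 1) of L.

The mixed partial ∂²L/∂s∂t is 0, so the Hessian at any point is diag(L_ss, L_tt) = diag(6(2s - 5), -12(3t^2 + 10t + 2)).
At (4, 1): H = diag(18, -180).
The eigenvalues have opposite signs, so H is indefinite: a saddle point.

saddle point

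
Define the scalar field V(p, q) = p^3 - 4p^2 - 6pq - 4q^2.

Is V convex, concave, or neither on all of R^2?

The term p^3 is cubic, so the Hessian is not constant.
∂²V/∂p² = 6p - 8, which takes both signs as p varies (negative for sufficiently negative p). A diagonal entry of the Hessian changing sign means the Hessian is neither positive- nor negative-semidefinite on all of R^2.

neither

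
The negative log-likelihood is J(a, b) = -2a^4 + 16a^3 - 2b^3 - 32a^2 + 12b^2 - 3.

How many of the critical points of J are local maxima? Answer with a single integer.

2

J separates as a function of a plus a function of b, so ∇J=0 decouples.
∂J/∂a = -8a(a - 4)(a - 2) = 0 at a ∈ {0, 2, 4}; ∂J/∂b = -6b(b - 4) = 0 at b ∈ {0, 4}.
The Hessian is diagonal: diag(J_aa, J_bb). Second derivatives: J_aa(0)=-64, J_aa(2)=32, J_aa(4)=-64; J_bb(0)=24, J_bb(4)=-24.
Local maxima occur where both diagonal entries negative: (0, 4), (4, 4). Count: 2.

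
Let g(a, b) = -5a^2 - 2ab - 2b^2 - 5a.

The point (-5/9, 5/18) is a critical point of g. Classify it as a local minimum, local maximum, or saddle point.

local maximum

The Hessian of g is constant: H = [[-10, -2], [-2, -4]].
det(H) = (-10)·(-4) − (-2)² = 36.
det(H) > 0 and tr(H) = -14 < 0, so H is negative definite and the point is a local maximum.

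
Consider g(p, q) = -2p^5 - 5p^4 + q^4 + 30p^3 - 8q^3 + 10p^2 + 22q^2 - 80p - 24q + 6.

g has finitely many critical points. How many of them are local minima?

4

g separates as a function of p plus a function of q, so ∇g=0 decouples.
∂g/∂p = -10(p - 2)(p - 1)(p + 1)(p + 4) = 0 at p ∈ {-4, -1, 1, 2}; ∂g/∂q = 4(q - 3)(q - 2)(q - 1) = 0 at q ∈ {1, 2, 3}.
The Hessian is diagonal: diag(g_pp, g_qq). Second derivatives: g_pp(-4)=900, g_pp(-1)=-180, g_pp(1)=100, g_pp(2)=-180; g_qq(1)=8, g_qq(2)=-4, g_qq(3)=8.
Local minima occur where both diagonal entries positive: (-4, 1), (-4, 3), (1, 1), (1, 3). Count: 4.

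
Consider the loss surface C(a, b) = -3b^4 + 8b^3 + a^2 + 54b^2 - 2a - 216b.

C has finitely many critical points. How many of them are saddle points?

2

C separates as a function of a plus a function of b, so ∇C=0 decouples.
∂C/∂a = 2(a - 1) = 0 at a ∈ {1}; ∂C/∂b = -12(b - 3)(b - 2)(b + 3) = 0 at b ∈ {-3, 2, 3}.
The Hessian is diagonal: diag(C_aa, C_bb). Second derivatives: C_aa(1)=2; C_bb(-3)=-360, C_bb(2)=60, C_bb(3)=-72.
Saddle points occur where the two diagonal entries have opposite signs: (1, -3), (1, 3). Count: 2.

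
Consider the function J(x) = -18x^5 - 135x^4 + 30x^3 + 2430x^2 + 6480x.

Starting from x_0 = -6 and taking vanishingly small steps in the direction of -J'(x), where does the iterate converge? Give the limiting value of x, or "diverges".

-4

J'(x) = -90(x - 3)(x + 2)(x + 3)(x + 4), so J'(-6) = -19440.
Gradient descent moves in the -J' direction, i.e. x is increasing.
The nearest critical point in that direction is x = -4, where J'' = 1260 > 0 (a local minimum). The iterate converges there.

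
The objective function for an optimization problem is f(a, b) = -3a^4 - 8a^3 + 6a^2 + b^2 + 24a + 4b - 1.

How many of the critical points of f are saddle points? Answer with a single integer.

2

f separates as a function of a plus a function of b, so ∇f=0 decouples.
∂f/∂a = -12(a - 1)(a + 1)(a + 2) = 0 at a ∈ {-2, -1, 1}; ∂f/∂b = 2(b + 2) = 0 at b ∈ {-2}.
The Hessian is diagonal: diag(f_aa, f_bb). Second derivatives: f_aa(-2)=-36, f_aa(-1)=24, f_aa(1)=-72; f_bb(-2)=2.
Saddle points occur where the two diagonal entries have opposite signs: (-2, -2), (1, -2). Count: 2.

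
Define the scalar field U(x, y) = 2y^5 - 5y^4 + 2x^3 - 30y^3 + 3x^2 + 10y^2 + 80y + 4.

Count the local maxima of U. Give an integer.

U separates as a function of x plus a function of y, so ∇U=0 decouples.
∂U/∂x = 6x(x + 1) = 0 at x ∈ {-1, 0}; ∂U/∂y = 10(y - 4)(y - 1)(y + 1)(y + 2) = 0 at y ∈ {-2, -1, 1, 4}.
The Hessian is diagonal: diag(U_xx, U_yy). Second derivatives: U_xx(-1)=-6, U_xx(0)=6; U_yy(-2)=-180, U_yy(-1)=100, U_yy(1)=-180, U_yy(4)=900.
Local maxima occur where both diagonal entries negative: (-1, -2), (-1, 1). Count: 2.

2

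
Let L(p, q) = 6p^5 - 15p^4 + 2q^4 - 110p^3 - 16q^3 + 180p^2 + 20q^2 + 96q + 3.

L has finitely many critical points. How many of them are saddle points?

L separates as a function of p plus a function of q, so ∇L=0 decouples.
∂L/∂p = 30p(p - 4)(p - 1)(p + 3) = 0 at p ∈ {-3, 0, 1, 4}; ∂L/∂q = 8(q - 4)(q - 3)(q + 1) = 0 at q ∈ {-1, 3, 4}.
The Hessian is diagonal: diag(L_pp, L_qq). Second derivatives: L_pp(-3)=-2520, L_pp(0)=360, L_pp(1)=-360, L_pp(4)=2520; L_qq(-1)=160, L_qq(3)=-32, L_qq(4)=40.
Saddle points occur where the two diagonal entries have opposite signs: (-3, -1), (-3, 4), (0, 3), (1, -1), (1, 4), (4, 3). Count: 6.

6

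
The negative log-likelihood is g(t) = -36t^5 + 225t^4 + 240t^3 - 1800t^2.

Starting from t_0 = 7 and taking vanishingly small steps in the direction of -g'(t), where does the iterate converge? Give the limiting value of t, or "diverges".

g'(t) = -180t(t - 5)(t - 2)(t + 2), so g'(7) = -113400.
Gradient descent moves in the -g' direction, i.e. t is increasing.
There is no critical point above t=7, and g' keeps the same sign, so the iterate runs off to +∞.

diverges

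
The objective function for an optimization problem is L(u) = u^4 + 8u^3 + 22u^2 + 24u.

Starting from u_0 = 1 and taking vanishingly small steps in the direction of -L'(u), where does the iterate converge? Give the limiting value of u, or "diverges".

L'(u) = 4(u + 1)(u + 2)(u + 3), so L'(1) = 96.
Gradient descent moves in the -L' direction, i.e. u is decreasing.
The nearest critical point in that direction is u = -1, where L'' = 8 > 0 (a local minimum). The iterate converges there.

-1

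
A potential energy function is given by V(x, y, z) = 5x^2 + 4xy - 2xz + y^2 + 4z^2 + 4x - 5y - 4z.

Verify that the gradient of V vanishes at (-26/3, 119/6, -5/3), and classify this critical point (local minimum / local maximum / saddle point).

local minimum

∇V = (10x + 4y - 2z + 4, 4x + 2y - 5, -2x + 8z - 4); substituting (-26/3, 119/6, -5/3) gives ∇V = (0, 0, 0), so (-26/3, 119/6, -5/3) is indeed a critical point.
The Hessian is constant: H = [[10, 4, -2], [4, 2, 0], [-2, 0, 8]].
Leading principal minors: Δ₁ = 10, Δ₂ = 4, Δ₃ = 24.
All leading minors are positive, so H is positive definite: a local minimum.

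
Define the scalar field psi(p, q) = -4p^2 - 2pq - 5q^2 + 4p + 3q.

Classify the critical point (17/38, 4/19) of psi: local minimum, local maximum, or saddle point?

local maximum

The Hessian of psi is constant: H = [[-8, -2], [-2, -10]].
det(H) = (-8)·(-10) − (-2)² = 76.
det(H) > 0 and tr(H) = -18 < 0, so H is negative definite and the point is a local maximum.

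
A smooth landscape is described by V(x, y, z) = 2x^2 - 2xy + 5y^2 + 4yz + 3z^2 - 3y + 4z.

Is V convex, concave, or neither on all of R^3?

convex

V is quadratic, so its Hessian is the constant matrix H = [[4, -2, 0], [-2, 10, 4], [0, 4, 6]].
Leading principal minors: 4, 36, 152.
All positive ⇒ H ≻ 0 ⇒ convex.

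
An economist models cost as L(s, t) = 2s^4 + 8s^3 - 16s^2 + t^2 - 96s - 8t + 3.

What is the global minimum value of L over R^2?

-173

L(s,t) separates as P(s) + Q(t) + 3, so its minimum is min P + min Q + 3.
P'(s) = 8(s - 2)(s + 2)(s + 3) vanishes at s ∈ {-3, -2, 2}; Q'(t) = 2(t - 4) vanishes at t ∈ {4}.
Local minima of P (where P''>0): P(-3)=90, P(2)=-160. Local minima of Q: Q(4)=-16.
So the global minimum of L is P(2) + Q(4) + 3 = -160 − 16 + 3 = -173, attained at (2, 4).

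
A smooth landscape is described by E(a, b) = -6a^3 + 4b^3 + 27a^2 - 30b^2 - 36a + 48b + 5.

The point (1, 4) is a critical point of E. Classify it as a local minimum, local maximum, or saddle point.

local minimum

The mixed partial ∂²E/∂a∂b is 0, so the Hessian at any point is diag(E_aa, E_bb) = diag(18(-2a + 3), 12(2b - 5)).
At (1, 4): H = diag(18, 36).
Both eigenvalues are positive, so H is positive definite: a local minimum.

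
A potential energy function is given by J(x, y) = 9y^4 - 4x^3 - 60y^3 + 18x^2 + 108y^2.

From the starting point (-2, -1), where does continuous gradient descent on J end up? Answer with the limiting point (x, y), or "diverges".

J is separable, so gradient descent decouples: x follows -∂J/∂x, y follows -∂J/∂y.
∂J/∂x = -12x(x - 3); at x=-2 this is -120, so x increases.
∂J/∂y = 36y(y - 3)(y - 2); at y=-1 this is -432, so y increases.
x converges to its nearest critical value 0 (a local min of the x-part); y converges to 0. The iterate converges to (0, 0).

(0, 0)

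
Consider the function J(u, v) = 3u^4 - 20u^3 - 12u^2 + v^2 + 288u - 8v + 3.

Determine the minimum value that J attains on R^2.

-429

J(u,v) separates as P(u) + Q(v) + 3, so its minimum is min P + min Q + 3.
P'(u) = 12(u - 4)(u - 3)(u + 2) vanishes at u ∈ {-2, 3, 4}; Q'(v) = 2v - 8 vanishes at v ∈ {4}.
Local minima of P (where P''>0): P(-2)=-416, P(4)=448. Local minima of Q: Q(4)=-16.
So the global minimum of J is P(-2) + Q(4) + 3 = -416 − 16 + 3 = -429, attained at (-2, 4).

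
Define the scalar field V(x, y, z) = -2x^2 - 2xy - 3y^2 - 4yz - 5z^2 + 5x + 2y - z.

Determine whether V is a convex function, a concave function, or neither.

concave

V is quadratic, so its Hessian is the constant matrix H = [[-4, -2, 0], [-2, -6, -4], [0, -4, -10]].
Leading principal minors: -4, 20, -136.
Signs alternate −, +, − ⇒ H ≺ 0 ⇒ concave.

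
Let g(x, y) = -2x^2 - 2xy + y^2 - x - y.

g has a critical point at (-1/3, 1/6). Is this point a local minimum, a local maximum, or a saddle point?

The Hessian of g is constant: H = [[-4, -2], [-2, 2]].
det(H) = (-4)·2 − (-2)² = -12.
Since det(H) < 0, H is indefinite and the critical point is a saddle point.

saddle point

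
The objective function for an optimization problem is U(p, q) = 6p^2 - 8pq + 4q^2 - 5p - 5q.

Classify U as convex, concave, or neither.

U is quadratic, so its Hessian is the constant matrix H = [[12, -8], [-8, 8]].
det(H) = 32, tr(H) = 20.
det(H) > 0 and tr(H) > 0, so H is positive definite everywhere: convex.

convex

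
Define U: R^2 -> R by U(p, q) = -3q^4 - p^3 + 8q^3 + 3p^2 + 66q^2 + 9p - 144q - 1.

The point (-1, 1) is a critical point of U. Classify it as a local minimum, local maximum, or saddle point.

local minimum

The mixed partial ∂²U/∂p∂q is 0, so the Hessian at any point is diag(U_pp, U_qq) = diag(6(-p + 1), 12(-3q^2 + 4q + 11)).
At (-1, 1): H = diag(12, 144).
Both eigenvalues are positive, so H is positive definite: a local minimum.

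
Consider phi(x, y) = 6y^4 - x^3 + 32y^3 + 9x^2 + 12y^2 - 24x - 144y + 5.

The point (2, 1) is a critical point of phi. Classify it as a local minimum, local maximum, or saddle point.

The mixed partial ∂²phi/∂x∂y is 0, so the Hessian at any point is diag(phi_xx, phi_yy) = diag(6(-x + 3), 24(3y^2 + 8y + 1)).
At (2, 1): H = diag(6, 288).
Both eigenvalues are positive, so H is positive definite: a local minimum.

local minimum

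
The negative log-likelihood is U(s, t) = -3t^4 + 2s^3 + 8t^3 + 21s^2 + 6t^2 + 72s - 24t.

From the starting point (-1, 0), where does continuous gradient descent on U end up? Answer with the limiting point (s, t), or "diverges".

U is separable, so gradient descent decouples: s follows -∂U/∂s, t follows -∂U/∂t.
∂U/∂s = 6(s + 3)(s + 4); at s=-1 this is 36, so s decreases.
∂U/∂t = -12(t - 2)(t - 1)(t + 1); at t=0 this is -24, so t increases.
s converges to its nearest critical value -3 (a local min of the s-part); t converges to 1. The iterate converges to (-3, 1).

(-3, 1)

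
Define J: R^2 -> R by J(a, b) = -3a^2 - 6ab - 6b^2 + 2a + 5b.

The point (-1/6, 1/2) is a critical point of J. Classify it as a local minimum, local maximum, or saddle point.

local maximum

The Hessian of J is constant: H = [[-6, -6], [-6, -12]].
det(H) = (-6)·(-12) − (-6)² = 36.
det(H) > 0 and tr(H) = -18 < 0, so H is negative definite and the point is a local maximum.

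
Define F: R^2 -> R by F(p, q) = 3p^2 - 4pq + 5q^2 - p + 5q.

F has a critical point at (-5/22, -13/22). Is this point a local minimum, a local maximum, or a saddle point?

local minimum

The Hessian of F is constant: H = [[6, -4], [-4, 10]].
det(H) = 6·10 − (-4)² = 44.
det(H) > 0 and tr(H) = 16 > 0, so H is positive definite and the point is a local minimum.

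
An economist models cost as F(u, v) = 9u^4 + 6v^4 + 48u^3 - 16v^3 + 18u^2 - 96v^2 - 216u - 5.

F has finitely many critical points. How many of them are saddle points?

F separates as a function of u plus a function of v, so ∇F=0 decouples.
∂F/∂u = 36(u - 1)(u + 2)(u + 3) = 0 at u ∈ {-3, -2, 1}; ∂F/∂v = 24v(v - 4)(v + 2) = 0 at v ∈ {-2, 0, 4}.
The Hessian is diagonal: diag(F_uu, F_vv). Second derivatives: F_uu(-3)=144, F_uu(-2)=-108, F_uu(1)=432; F_vv(-2)=288, F_vv(0)=-192, F_vv(4)=576.
Saddle points occur where the two diagonal entries have opposite signs: (-3, 0), (-2, -2), (-2, 4), (1, 0). Count: 4.

4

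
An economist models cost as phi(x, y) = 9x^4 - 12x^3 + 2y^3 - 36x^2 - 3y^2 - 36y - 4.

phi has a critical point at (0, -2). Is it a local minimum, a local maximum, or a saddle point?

The mixed partial ∂²phi/∂x∂y is 0, so the Hessian at any point is diag(phi_xx, phi_yy) = diag(36(3x^2 - 2x - 2), 6(2y - 1)).
At (0, -2): H = diag(-72, -30).
Both eigenvalues are negative, so H is negative definite: a local maximum.

local maximum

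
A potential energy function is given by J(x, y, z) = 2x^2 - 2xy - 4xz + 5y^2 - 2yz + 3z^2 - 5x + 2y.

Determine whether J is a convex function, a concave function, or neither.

J is quadratic, so its Hessian is the constant matrix H = [[4, -2, -4], [-2, 10, -2], [-4, -2, 6]].
Leading principal minors: 4, 36, 8.
All positive ⇒ H ≻ 0 ⇒ convex.

convex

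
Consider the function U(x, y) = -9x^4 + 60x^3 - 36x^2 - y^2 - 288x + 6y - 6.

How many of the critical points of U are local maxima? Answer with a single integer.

2

U separates as a function of x plus a function of y, so ∇U=0 decouples.
∂U/∂x = -36(x - 4)(x - 2)(x + 1) = 0 at x ∈ {-1, 2, 4}; ∂U/∂y = -2(y - 3) = 0 at y ∈ {3}.
The Hessian is diagonal: diag(U_xx, U_yy). Second derivatives: U_xx(-1)=-540, U_xx(2)=216, U_xx(4)=-360; U_yy(3)=-2.
Local maxima occur where both diagonal entries negative: (-1, 3), (4, 3). Count: 2.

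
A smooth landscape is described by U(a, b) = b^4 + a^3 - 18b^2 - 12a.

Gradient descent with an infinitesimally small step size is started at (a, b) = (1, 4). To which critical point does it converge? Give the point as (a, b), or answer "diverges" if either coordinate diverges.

U is separable, so gradient descent decouples: a follows -∂U/∂a, b follows -∂U/∂b.
∂U/∂a = 3(a - 2)(a + 2); at a=1 this is -9, so a increases.
∂U/∂b = 4b(b - 3)(b + 3); at b=4 this is 112, so b decreases.
a converges to its nearest critical value 2 (a local min of the a-part); b converges to 3. The iterate converges to (2, 3).

(2, 3)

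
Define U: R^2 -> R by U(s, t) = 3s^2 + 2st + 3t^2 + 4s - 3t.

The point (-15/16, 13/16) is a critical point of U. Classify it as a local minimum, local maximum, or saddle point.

local minimum

The Hessian of U is constant: H = [[6, 2], [2, 6]].
det(H) = 6·6 − 2² = 32.
det(H) > 0 and tr(H) = 12 > 0, so H is positive definite and the point is a local minimum.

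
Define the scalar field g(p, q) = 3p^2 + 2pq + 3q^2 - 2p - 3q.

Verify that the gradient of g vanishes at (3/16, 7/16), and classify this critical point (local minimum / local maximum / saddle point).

local minimum

∇g = (6p + 2q - 2, 2p + 6q - 3); substituting (3/16, 7/16) gives ∇g = (0, 0), so (3/16, 7/16) is indeed a critical point.
The Hessian of g is constant: H = [[6, 2], [2, 6]].
det(H) = 6·6 − 2² = 32.
det(H) > 0 and tr(H) = 12 > 0, so H is positive definite and the point is a local minimum.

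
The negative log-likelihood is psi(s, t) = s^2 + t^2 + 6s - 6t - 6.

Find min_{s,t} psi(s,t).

psi(s,t) separates as P(s) + Q(t) − 6, so its minimum is min P + min Q − 6.
P'(s) = 2s + 6 vanishes at s ∈ {-3}; Q'(t) = 2(t - 3) vanishes at t ∈ {3}.
Local minima of P (where P''>0): P(-3)=-9. Local minima of Q: Q(3)=-9.
So the global minimum of psi is P(-3) + Q(3) − 6 = -9 − 9 − 6 = -24, attained at (-3, 3).

-24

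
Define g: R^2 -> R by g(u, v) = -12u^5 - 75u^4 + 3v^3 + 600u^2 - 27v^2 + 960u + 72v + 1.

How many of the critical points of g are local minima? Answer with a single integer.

g separates as a function of u plus a function of v, so ∇g=0 decouples.
∂g/∂u = -60(u - 2)(u + 1)(u + 2)(u + 4) = 0 at u ∈ {-4, -2, -1, 2}; ∂g/∂v = 9(v - 4)(v - 2) = 0 at v ∈ {2, 4}.
The Hessian is diagonal: diag(g_uu, g_vv). Second derivatives: g_uu(-4)=2160, g_uu(-2)=-480, g_uu(-1)=540, g_uu(2)=-4320; g_vv(2)=-18, g_vv(4)=18.
Local minima occur where both diagonal entries positive: (-4, 4), (-1, 4). Count: 2.

2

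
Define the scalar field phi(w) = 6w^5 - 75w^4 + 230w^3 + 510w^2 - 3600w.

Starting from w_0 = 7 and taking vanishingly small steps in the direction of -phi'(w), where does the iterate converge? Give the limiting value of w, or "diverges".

phi'(w) = 30(w - 5)(w - 4)(w - 3)(w + 2), so phi'(7) = 6480.
Gradient descent moves in the -phi' direction, i.e. w is decreasing.
The nearest critical point in that direction is w = 5, where phi'' = 420 > 0 (a local minimum). The iterate converges there.

5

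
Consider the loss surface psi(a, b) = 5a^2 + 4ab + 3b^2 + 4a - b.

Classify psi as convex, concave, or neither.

convex

psi is quadratic, so its Hessian is the constant matrix H = [[10, 4], [4, 6]].
det(H) = 44, tr(H) = 16.
det(H) > 0 and tr(H) > 0, so H is positive definite everywhere: convex.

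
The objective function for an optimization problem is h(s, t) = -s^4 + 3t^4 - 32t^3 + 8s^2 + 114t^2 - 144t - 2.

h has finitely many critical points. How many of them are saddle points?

5

h separates as a function of s plus a function of t, so ∇h=0 decouples.
∂h/∂s = -4s(s - 2)(s + 2) = 0 at s ∈ {-2, 0, 2}; ∂h/∂t = 12(t - 4)(t - 3)(t - 1) = 0 at t ∈ {1, 3, 4}.
The Hessian is diagonal: diag(h_ss, h_tt). Second derivatives: h_ss(-2)=-32, h_ss(0)=16, h_ss(2)=-32; h_tt(1)=72, h_tt(3)=-24, h_tt(4)=36.
Saddle points occur where the two diagonal entries have opposite signs: (-2, 1), (-2, 4), (0, 3), (2, 1), (2, 4). Count: 5.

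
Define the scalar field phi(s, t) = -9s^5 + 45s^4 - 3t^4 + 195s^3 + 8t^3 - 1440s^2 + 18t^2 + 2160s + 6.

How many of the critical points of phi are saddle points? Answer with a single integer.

phi separates as a function of s plus a function of t, so ∇phi=0 decouples.
∂phi/∂s = -45(s - 4)(s - 3)(s - 1)(s + 4) = 0 at s ∈ {-4, 1, 3, 4}; ∂phi/∂t = -12t(t - 3)(t + 1) = 0 at t ∈ {-1, 0, 3}.
The Hessian is diagonal: diag(phi_ss, phi_tt). Second derivatives: phi_ss(-4)=12600, phi_ss(1)=-1350, phi_ss(3)=630, phi_ss(4)=-1080; phi_tt(-1)=-48, phi_tt(0)=36, phi_tt(3)=-144.
Saddle points occur where the two diagonal entries have opposite signs: (-4, -1), (-4, 3), (1, 0), (3, -1), (3, 3), (4, 0). Count: 6.

6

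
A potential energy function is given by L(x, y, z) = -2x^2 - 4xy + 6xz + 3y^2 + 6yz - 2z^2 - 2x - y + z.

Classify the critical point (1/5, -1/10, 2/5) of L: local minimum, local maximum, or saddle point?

saddle point

The Hessian is constant: H = [[-4, -4, 6], [-4, 6, 6], [6, 6, -4]].
Leading principal minors: Δ₁ = -4, Δ₂ = -40, Δ₃ = -200.
The minors fit neither the all-positive nor the alternating-sign pattern, so H is indefinite: a saddle point.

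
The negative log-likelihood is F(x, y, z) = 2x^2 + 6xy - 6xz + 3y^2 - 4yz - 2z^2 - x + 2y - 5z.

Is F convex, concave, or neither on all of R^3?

neither

F is quadratic, so its Hessian is the constant matrix H = [[4, 6, -6], [6, 6, -4], [-6, -4, -4]].
Leading principal minors: 4, -12, 56.
Neither pattern holds ⇒ H is indefinite ⇒ neither convex nor concave.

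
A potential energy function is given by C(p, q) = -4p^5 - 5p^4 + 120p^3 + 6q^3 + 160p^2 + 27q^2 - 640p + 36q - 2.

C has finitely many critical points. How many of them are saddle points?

4

C separates as a function of p plus a function of q, so ∇C=0 decouples.
∂C/∂p = -20(p - 4)(p - 1)(p + 2)(p + 4) = 0 at p ∈ {-4, -2, 1, 4}; ∂C/∂q = 18(q + 1)(q + 2) = 0 at q ∈ {-2, -1}.
The Hessian is diagonal: diag(C_pp, C_qq). Second derivatives: C_pp(-4)=1600, C_pp(-2)=-720, C_pp(1)=900, C_pp(4)=-2880; C_qq(-2)=-18, C_qq(-1)=18.
Saddle points occur where the two diagonal entries have opposite signs: (-4, -2), (-2, -1), (1, -2), (4, -1). Count: 4.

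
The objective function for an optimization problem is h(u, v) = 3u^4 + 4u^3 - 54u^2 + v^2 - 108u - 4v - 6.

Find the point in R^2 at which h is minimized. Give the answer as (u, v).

(3, 2)

h(u,v) separates as P(u) + Q(v) − 6, so its minimum is min P + min Q − 6.
P'(u) = 12(u - 3)(u + 1)(u + 3) vanishes at u ∈ {-3, -1, 3}; Q'(v) = 2v - 4 vanishes at v ∈ {2}.
Local minima of P (where P''>0): P(-3)=-27, P(3)=-459. Local minima of Q: Q(2)=-4.
So the global minimum of h is P(3) + Q(2) − 6 = -459 − 4 − 6 = -469, attained at (3, 2).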